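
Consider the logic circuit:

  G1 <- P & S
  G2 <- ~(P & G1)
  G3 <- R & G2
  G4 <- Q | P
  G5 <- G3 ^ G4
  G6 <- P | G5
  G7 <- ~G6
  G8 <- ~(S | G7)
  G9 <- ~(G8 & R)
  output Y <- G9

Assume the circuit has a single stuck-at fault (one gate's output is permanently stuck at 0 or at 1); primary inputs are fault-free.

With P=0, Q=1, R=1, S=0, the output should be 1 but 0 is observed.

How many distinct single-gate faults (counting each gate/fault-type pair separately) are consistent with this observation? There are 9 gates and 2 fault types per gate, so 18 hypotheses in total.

8

Fault-free: G1=0, G2=1, G3=1, G4=1, G5=0, G6=0, G7=1, G8=0, G9=1 → 1. Observed 0.
  G1: none of the 2 fault types match ✗
  G2: stuck-at-0 ✓; others ✗
  G3: stuck-at-0 ✓; others ✗
  G4: stuck-at-0 ✓; others ✗
  G5: stuck-at-1 ✓; others ✗
  G6: stuck-at-1 ✓; others ✗
  G7: stuck-at-0 ✓; others ✗
  G8: stuck-at-1 ✓; others ✗
  G9: stuck-at-0 ✓; others ✗
Consistent faults: {G2 stuck-at-0, G3 stuck-at-0, G4 stuck-at-0, G5 stuck-at-1, G6 stuck-at-1, G7 stuck-at-0, G8 stuck-at-1, G9 stuck-at-0} — 8 in all.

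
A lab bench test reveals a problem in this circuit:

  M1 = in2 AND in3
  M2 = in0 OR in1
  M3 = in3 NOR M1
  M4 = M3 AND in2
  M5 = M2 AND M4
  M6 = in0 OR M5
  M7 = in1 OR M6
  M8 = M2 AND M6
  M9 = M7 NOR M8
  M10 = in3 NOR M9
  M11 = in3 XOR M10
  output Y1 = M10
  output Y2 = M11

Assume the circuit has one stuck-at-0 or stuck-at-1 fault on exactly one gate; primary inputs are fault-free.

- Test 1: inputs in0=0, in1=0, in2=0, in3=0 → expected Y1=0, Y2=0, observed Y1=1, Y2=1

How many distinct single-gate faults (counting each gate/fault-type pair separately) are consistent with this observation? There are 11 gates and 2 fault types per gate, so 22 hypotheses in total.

Fault-free: M1=0, M2=0, M3=1, M4=0, M5=0, M6=0, M7=0, M8=0, M9=1, M10=0, M11=0 → Y1=0, Y2=0. Observed Y1=1, Y2=1.
  M1: none of the 2 fault types match ✗
  M2: none of the 2 fault types match ✗
  M3: none of the 2 fault types match ✗
  M4: none of the 2 fault types match ✗
  M5: stuck-at-1 ✓; others ✗
  M6: stuck-at-1 ✓; others ✗
  M7: stuck-at-1 ✓; others ✗
  M8: stuck-at-1 ✓; others ✗
  M9: stuck-at-0 ✓; others ✗
  M10: stuck-at-1 ✓; others ✗
  M11: none of the 2 fault types match ✗
Consistent faults: {M5 stuck-at-1, M6 stuck-at-1, M7 stuck-at-1, M8 stuck-at-1, M9 stuck-at-0, M10 stuck-at-1} — 6 in all.

6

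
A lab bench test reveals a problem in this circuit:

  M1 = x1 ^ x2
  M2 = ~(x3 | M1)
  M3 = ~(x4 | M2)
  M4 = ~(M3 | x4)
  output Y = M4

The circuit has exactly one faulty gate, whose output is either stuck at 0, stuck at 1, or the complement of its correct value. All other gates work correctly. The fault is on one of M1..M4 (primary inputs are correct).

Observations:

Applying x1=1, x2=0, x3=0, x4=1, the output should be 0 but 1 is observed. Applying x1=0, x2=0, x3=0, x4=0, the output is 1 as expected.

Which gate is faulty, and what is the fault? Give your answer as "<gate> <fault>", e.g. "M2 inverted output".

M4 stuck-at-1

Fault-free values for test 1 (x1=1, x2=0, x3=0, x4=1): M1=1, M2=0, M3=0, M4=0, giving Y=0. Observed 1.
Test 1: faults giving observed 1 are {M4 stuck-at-1, M4 inverted output}.
Test 2 (x1=0, x2=0, x3=0, x4=0): fault-free M1=0, M2=1, M3=0, M4=1 → 1; observed 1. Eliminates M4 inverted output.
Only M4 stuck-at-1 is consistent with every test.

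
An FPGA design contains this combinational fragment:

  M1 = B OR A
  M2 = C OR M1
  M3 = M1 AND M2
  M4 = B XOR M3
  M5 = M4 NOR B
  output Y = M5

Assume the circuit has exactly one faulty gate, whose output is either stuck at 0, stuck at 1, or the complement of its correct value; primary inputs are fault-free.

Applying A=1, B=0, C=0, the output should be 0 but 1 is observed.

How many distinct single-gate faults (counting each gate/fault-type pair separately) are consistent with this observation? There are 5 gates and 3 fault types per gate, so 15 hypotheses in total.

10

Fault-free: M1=1, M2=1, M3=1, M4=1, M5=0 → 0. Observed 1.
  M1: stuck-at-0, inverted output ✓; others ✗
  M2: stuck-at-0, inverted output ✓; others ✗
  M3: stuck-at-0, inverted output ✓; others ✗
  M4: stuck-at-0, inverted output ✓; others ✗
  M5: stuck-at-1, inverted output ✓; others ✗
Consistent faults: {M1 stuck-at-0, M1 inverted output, M2 stuck-at-0, M2 inverted output, M3 stuck-at-0, M3 inverted output, M4 stuck-at-0, M4 inverted output, M5 stuck-at-1, M5 inverted output} — 10 in all.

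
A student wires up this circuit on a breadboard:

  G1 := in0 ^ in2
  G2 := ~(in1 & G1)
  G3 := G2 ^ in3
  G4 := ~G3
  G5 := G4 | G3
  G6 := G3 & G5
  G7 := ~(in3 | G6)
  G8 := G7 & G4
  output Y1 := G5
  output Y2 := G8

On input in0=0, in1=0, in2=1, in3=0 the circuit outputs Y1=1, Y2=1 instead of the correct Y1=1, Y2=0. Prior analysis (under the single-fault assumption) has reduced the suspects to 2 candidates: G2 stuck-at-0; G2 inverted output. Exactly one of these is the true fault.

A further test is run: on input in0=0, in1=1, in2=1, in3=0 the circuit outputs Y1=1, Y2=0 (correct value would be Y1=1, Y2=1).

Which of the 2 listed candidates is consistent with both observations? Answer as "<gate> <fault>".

Evaluate each candidate on input in0=0, in1=1, in2=1, in3=0:
  G2 stuck-at-0: G1=1, G2=0 [stuck-at-0], G3=0, G4=1, G5=1, G6=0, G7=1, G8=1 → Y1=1, Y2=1 — eliminated
  G2 inverted output: G1=1, G2=1 [inverted output], G3=1, G4=0, G5=1, G6=1, G7=0, G8=0 → Y1=1, Y2=0 — matches
Only G2 inverted output reproduces the observed Y1=1, Y2=0.

G2 inverted output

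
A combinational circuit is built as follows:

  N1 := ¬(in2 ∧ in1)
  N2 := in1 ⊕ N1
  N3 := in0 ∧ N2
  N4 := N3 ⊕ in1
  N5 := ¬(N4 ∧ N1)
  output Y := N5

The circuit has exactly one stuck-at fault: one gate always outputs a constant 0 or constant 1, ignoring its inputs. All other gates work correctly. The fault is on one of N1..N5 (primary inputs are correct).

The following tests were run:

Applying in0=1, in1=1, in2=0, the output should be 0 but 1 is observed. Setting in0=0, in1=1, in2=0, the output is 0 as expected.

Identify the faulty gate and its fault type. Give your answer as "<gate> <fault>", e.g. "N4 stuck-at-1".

N2 stuck-at-1

Fault-free values for test 1 (in0=1, in1=1, in2=0): N1=1, N2=0, N3=0, N4=1, N5=0, giving Y=0. Observed 1.
Test 1: faults giving observed 1 are {N1 stuck-at-0, N2 stuck-at-1, N3 stuck-at-1, N4 stuck-at-0, N5 stuck-at-1}.
Test 2 (in0=0, in1=1, in2=0): fault-free N1=1, N2=0, N3=0, N4=1, N5=0 → 0; observed 0. Eliminates N1 stuck-at-0, N3 stuck-at-1, N4 stuck-at-0, N5 stuck-at-1.
Only N2 stuck-at-1 is consistent with every test.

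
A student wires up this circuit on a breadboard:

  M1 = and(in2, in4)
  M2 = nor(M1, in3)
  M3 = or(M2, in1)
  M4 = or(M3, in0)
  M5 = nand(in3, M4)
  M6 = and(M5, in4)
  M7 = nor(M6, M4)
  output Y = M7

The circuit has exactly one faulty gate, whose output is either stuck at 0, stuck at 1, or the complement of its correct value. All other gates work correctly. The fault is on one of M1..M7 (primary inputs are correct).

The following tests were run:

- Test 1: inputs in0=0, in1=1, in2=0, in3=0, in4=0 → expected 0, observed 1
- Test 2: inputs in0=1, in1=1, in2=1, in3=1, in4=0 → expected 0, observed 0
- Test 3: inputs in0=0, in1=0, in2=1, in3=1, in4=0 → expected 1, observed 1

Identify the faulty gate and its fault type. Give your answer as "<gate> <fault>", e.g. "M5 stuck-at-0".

M3 stuck-at-0

Fault-free values for test 1 (in0=0, in1=1, in2=0, in3=0, in4=0): M1=0, M2=1, M3=1, M4=1, M5=1, M6=0, M7=0, giving Y=0. Observed 1.
Test 1: faults giving observed 1 are {M3 stuck-at-0, M3 inverted output, M4 stuck-at-0, M4 inverted output, M7 stuck-at-1, M7 inverted output}.
Test 2 (in0=1, in1=1, in2=1, in3=1, in4=0): fault-free M1=0, M2=0, M3=1, M4=1, M5=0, M6=0, M7=0 → 0; observed 0. Eliminates M4 stuck-at-0, M4 inverted output, M7 stuck-at-1, M7 inverted output.
Test 3 (in0=0, in1=0, in2=1, in3=1, in4=0): fault-free M1=0, M2=0, M3=0, M4=0, M5=1, M6=0, M7=1 → 1; observed 1. Eliminates M3 inverted output.
Only M3 stuck-at-0 is consistent with every test.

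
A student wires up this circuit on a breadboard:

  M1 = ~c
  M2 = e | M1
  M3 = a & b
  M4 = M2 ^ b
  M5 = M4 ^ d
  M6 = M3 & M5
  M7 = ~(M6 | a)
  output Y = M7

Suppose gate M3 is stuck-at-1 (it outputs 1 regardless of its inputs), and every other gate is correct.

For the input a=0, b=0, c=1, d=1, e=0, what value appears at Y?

0

Propagate with M3 forced: M1=0, M2=0, M3=1 [stuck-at-1], M4=0, M5=1, M6=1, M7=0.
So Y = 0. (Without the fault it would be 1.)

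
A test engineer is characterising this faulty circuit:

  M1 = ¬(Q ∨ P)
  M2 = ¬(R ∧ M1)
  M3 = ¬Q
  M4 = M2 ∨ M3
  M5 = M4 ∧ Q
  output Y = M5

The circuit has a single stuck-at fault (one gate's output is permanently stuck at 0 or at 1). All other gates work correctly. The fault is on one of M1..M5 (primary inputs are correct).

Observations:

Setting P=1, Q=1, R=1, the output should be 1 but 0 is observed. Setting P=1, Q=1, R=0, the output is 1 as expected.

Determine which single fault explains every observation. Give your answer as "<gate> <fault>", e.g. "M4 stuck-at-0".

M1 stuck-at-1

Fault-free values for test 1 (P=1, Q=1, R=1): M1=0, M2=1, M3=0, M4=1, M5=1, giving Y=1. Observed 0.
Test 1: faults giving observed 0 are {M1 stuck-at-1, M2 stuck-at-0, M4 stuck-at-0, M5 stuck-at-0}.
Test 2 (P=1, Q=1, R=0): fault-free M1=0, M2=1, M3=0, M4=1, M5=1 → 1; observed 1. Eliminates M2 stuck-at-0, M4 stuck-at-0, M5 stuck-at-0.
Only M1 stuck-at-1 is consistent with every test.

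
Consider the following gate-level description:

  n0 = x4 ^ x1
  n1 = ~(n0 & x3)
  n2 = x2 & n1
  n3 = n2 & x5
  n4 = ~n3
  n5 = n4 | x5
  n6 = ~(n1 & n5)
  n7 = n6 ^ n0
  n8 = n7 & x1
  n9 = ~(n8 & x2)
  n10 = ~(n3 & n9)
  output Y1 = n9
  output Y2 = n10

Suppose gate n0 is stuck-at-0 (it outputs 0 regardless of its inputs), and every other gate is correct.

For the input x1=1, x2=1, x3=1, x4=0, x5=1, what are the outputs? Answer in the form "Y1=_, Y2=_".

Y1=1, Y2=0

Propagate with n0 forced: n0=0 [stuck-at-0], n1=1, n2=1, n3=1, n4=0, n5=1, n6=0, n7=0, n8=0, n9=1, n10=0.
So the outputs are Y1=1, Y2=0. (Without the fault they would be Y1=1, Y2=1.)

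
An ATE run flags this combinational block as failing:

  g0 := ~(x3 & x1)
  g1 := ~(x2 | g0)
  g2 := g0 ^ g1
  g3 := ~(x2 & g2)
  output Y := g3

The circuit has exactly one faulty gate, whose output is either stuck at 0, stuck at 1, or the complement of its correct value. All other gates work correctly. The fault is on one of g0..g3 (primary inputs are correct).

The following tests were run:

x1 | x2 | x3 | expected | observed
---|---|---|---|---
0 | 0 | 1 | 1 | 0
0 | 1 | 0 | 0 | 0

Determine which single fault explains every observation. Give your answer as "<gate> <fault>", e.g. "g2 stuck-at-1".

Fault-free values for test 1 (x1=0, x2=0, x3=1): g0=1, g1=0, g2=1, g3=1, giving Y=1. Observed 0.
Test 1: faults giving observed 0 are {g3 stuck-at-0, g3 inverted output}.
Test 2 (x1=0, x2=1, x3=0): fault-free g0=1, g1=0, g2=1, g3=0 → 0; observed 0. Eliminates g3 inverted output.
Only g3 stuck-at-0 is consistent with every test.

g3 stuck-at-0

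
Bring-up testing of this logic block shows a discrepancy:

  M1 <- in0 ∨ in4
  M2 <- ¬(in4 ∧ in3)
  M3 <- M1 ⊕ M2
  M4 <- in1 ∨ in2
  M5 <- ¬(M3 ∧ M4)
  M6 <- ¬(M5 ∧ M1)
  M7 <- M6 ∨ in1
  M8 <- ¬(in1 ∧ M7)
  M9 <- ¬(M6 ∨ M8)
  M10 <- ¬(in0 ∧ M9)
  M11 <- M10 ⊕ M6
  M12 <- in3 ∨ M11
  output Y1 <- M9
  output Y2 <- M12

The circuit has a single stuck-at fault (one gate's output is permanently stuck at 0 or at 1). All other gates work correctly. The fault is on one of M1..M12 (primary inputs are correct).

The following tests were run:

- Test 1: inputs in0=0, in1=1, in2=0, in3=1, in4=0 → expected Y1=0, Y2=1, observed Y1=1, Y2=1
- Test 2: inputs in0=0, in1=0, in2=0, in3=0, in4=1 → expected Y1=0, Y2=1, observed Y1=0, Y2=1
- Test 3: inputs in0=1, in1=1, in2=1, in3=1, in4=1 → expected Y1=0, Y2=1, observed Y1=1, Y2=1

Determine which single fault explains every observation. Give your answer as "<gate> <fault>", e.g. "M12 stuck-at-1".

M6 stuck-at-0

Fault-free values for test 1 (in0=0, in1=1, in2=0, in3=1, in4=0): M1=0, M2=1, M3=1, M4=1, M5=0, M6=1, M7=1, M8=0, M9=0, M10=1, M11=0, M12=1, giving Y1=0, Y2=1. Observed Y1=1, Y2=1.
Test 1: faults giving observed Y1=1, Y2=1 are {M1 stuck-at-1, M6 stuck-at-0, M9 stuck-at-1}.
Test 2 (in0=0, in1=0, in2=0, in3=0, in4=1): fault-free M1=1, M2=1, M3=0, M4=0, M5=1, M6=0, M7=0, M8=1, M9=0, M10=1, M11=1, M12=1 → Y1=0, Y2=1; observed Y1=0, Y2=1. Eliminates M9 stuck-at-1.
Test 3 (in0=1, in1=1, in2=1, in3=1, in4=1): fault-free M1=1, M2=0, M3=1, M4=1, M5=0, M6=1, M7=1, M8=0, M9=0, M10=1, M11=0, M12=1 → Y1=0, Y2=1; observed Y1=1, Y2=1. Eliminates M1 stuck-at-1.
Only M6 stuck-at-0 is consistent with every test.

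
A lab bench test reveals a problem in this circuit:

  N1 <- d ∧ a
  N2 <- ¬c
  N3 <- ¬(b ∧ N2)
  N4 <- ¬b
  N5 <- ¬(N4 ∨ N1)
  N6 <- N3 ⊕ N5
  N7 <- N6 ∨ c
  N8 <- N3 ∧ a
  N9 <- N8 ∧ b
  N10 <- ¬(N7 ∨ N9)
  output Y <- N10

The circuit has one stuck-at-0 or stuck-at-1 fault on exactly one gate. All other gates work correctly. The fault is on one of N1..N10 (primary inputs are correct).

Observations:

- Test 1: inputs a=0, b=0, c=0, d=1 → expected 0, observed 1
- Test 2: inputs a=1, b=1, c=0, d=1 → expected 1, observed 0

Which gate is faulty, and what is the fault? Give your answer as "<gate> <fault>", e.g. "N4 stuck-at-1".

Fault-free values for test 1 (a=0, b=0, c=0, d=1): N1=0, N2=1, N3=1, N4=1, N5=0, N6=1, N7=1, N8=0, N9=0, N10=0, giving Y=0. Observed 1.
Test 1: faults giving observed 1 are {N3 stuck-at-0, N4 stuck-at-0, N5 stuck-at-1, N6 stuck-at-0, N7 stuck-at-0, N10 stuck-at-1}.
Test 2 (a=1, b=1, c=0, d=1): fault-free N1=1, N2=1, N3=0, N4=0, N5=0, N6=0, N7=0, N8=0, N9=0, N10=1 → 1; observed 0. Eliminates N3 stuck-at-0, N4 stuck-at-0, N6 stuck-at-0, N7 stuck-at-0, N10 stuck-at-1.
Only N5 stuck-at-1 is consistent with every test.

N5 stuck-at-1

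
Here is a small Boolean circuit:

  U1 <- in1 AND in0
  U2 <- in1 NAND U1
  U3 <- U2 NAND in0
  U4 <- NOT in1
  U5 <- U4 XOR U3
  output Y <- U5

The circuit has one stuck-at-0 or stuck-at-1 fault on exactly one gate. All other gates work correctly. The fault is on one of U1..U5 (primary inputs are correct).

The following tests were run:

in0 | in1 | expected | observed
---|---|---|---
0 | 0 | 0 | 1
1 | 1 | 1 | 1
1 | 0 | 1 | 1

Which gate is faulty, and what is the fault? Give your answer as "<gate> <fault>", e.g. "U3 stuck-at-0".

Fault-free values for test 1 (in0=0, in1=0): U1=0, U2=1, U3=1, U4=1, U5=0, giving Y=0. Observed 1.
Test 1: faults giving observed 1 are {U3 stuck-at-0, U4 stuck-at-0, U5 stuck-at-1}.
Test 2 (in0=1, in1=1): fault-free U1=1, U2=0, U3=1, U4=0, U5=1 → 1; observed 1. Eliminates U3 stuck-at-0.
Test 3 (in0=1, in1=0): fault-free U1=0, U2=1, U3=0, U4=1, U5=1 → 1; observed 1. Eliminates U4 stuck-at-0.
Only U5 stuck-at-1 is consistent with every test.

U5 stuck-at-1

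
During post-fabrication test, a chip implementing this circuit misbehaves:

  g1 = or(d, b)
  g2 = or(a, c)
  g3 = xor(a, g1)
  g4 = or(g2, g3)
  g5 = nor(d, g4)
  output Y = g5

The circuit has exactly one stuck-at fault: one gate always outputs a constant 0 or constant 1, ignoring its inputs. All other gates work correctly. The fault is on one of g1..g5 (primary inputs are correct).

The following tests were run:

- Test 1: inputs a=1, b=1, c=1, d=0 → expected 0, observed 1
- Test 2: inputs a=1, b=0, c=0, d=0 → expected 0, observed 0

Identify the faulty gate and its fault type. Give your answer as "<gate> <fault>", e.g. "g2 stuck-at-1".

g2 stuck-at-0

Fault-free values for test 1 (a=1, b=1, c=1, d=0): g1=1, g2=1, g3=0, g4=1, g5=0, giving Y=0. Observed 1.
Test 1: faults giving observed 1 are {g2 stuck-at-0, g4 stuck-at-0, g5 stuck-at-1}.
Test 2 (a=1, b=0, c=0, d=0): fault-free g1=0, g2=1, g3=1, g4=1, g5=0 → 0; observed 0. Eliminates g4 stuck-at-0, g5 stuck-at-1.
Only g2 stuck-at-0 is consistent with every test.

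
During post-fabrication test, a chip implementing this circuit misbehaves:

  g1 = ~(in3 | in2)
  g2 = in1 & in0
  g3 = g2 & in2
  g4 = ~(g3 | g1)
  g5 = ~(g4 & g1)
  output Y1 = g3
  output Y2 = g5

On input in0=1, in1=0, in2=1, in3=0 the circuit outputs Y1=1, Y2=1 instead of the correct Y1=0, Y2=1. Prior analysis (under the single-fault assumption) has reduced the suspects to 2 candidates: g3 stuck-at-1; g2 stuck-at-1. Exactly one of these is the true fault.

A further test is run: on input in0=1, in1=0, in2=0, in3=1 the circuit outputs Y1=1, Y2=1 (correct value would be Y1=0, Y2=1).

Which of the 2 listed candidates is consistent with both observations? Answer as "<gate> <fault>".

g3 stuck-at-1

Evaluate each candidate on input in0=1, in1=0, in2=0, in3=1:
  g3 stuck-at-1: g1=0, g2=0, g3=1 [stuck-at-1], g4=0, g5=1 → Y1=1, Y2=1 — matches
  g2 stuck-at-1: g1=0, g2=1 [stuck-at-1], g3=0, g4=1, g5=1 → Y1=0, Y2=1 — eliminated
Only g3 stuck-at-1 reproduces the observed Y1=1, Y2=1.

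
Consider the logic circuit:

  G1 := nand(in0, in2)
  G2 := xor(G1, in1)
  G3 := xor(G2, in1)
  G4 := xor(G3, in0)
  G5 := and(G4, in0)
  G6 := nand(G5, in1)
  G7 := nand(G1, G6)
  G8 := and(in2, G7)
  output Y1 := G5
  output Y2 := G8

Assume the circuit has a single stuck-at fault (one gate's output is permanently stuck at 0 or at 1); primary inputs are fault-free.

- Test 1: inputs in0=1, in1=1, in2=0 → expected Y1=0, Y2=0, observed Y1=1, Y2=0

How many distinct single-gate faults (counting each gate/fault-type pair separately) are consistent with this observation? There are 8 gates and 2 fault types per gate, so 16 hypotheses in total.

Fault-free: G1=1, G2=0, G3=1, G4=0, G5=0, G6=1, G7=0, G8=0 → Y1=0, Y2=0. Observed Y1=1, Y2=0.
  G1: stuck-at-0 ✓; others ✗
  G2: stuck-at-1 ✓; others ✗
  G3: stuck-at-0 ✓; others ✗
  G4: stuck-at-1 ✓; others ✗
  G5: stuck-at-1 ✓; others ✗
  G6: none of the 2 fault types match ✗
  G7: none of the 2 fault types match ✗
  G8: none of the 2 fault types match ✗
Consistent faults: {G1 stuck-at-0, G2 stuck-at-1, G3 stuck-at-0, G4 stuck-at-1, G5 stuck-at-1} — 5 in all.

5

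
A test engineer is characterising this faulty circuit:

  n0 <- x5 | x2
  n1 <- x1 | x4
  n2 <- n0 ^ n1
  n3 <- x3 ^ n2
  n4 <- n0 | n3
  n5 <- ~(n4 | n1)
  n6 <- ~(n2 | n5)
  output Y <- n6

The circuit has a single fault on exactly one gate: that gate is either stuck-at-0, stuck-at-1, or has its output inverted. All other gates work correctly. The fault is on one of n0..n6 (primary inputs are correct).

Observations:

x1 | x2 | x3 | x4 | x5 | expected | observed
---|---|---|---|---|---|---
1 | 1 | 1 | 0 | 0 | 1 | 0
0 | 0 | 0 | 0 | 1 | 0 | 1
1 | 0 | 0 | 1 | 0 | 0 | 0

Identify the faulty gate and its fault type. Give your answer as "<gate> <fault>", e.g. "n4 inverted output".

Fault-free values for test 1 (x1=1, x2=1, x3=1, x4=0, x5=0): n0=1, n1=1, n2=0, n3=1, n4=1, n5=0, n6=1, giving Y=1. Observed 0.
Test 1: faults giving observed 0 are {n0 stuck-at-0, n0 inverted output, n1 stuck-at-0, n1 inverted output, n2 stuck-at-1, n2 inverted output, n5 stuck-at-1, n5 inverted output, n6 stuck-at-0, n6 inverted output}.
Test 2 (x1=0, x2=0, x3=0, x4=0, x5=1): fault-free n0=1, n1=0, n2=1, n3=1, n4=1, n5=0, n6=0 → 0; observed 1. Eliminates n0 stuck-at-0, n0 inverted output, n1 stuck-at-0, n2 stuck-at-1, n5 stuck-at-1, n5 inverted output, n6 stuck-at-0.
Test 3 (x1=1, x2=0, x3=0, x4=1, x5=0): fault-free n0=0, n1=1, n2=1, n3=1, n4=1, n5=0, n6=0 → 0; observed 0. Eliminates n2 inverted output, n6 inverted output.
Only n1 inverted output is consistent with every test.

n1 inverted output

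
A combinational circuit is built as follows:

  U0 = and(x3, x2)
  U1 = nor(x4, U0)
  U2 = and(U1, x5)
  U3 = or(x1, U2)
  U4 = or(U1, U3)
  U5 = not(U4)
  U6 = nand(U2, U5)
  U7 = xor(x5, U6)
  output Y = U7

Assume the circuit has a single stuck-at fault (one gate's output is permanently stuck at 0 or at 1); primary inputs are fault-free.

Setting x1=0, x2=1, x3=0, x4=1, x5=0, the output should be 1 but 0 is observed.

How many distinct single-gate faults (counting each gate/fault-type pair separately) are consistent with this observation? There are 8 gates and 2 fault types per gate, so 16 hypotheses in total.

2

Fault-free: U0=0, U1=0, U2=0, U3=0, U4=0, U5=1, U6=1, U7=1 → 1. Observed 0.
  U0: none of the 2 fault types match ✗
  U1: none of the 2 fault types match ✗
  U2: none of the 2 fault types match ✗
  U3: none of the 2 fault types match ✗
  U4: none of the 2 fault types match ✗
  U5: none of the 2 fault types match ✗
  U6: stuck-at-0 ✓; others ✗
  U7: stuck-at-0 ✓; others ✗
Consistent faults: {U6 stuck-at-0, U7 stuck-at-0} — 2 in all.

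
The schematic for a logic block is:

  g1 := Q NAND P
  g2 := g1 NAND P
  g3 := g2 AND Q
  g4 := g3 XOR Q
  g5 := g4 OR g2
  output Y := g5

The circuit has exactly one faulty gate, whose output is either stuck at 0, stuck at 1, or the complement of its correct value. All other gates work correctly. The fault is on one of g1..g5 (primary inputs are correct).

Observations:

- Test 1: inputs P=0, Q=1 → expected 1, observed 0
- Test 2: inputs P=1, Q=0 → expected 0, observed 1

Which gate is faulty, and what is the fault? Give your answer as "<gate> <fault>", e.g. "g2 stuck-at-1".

g5 inverted output

Fault-free values for test 1 (P=0, Q=1): g1=1, g2=1, g3=1, g4=0, g5=1, giving Y=1. Observed 0.
Test 1: faults giving observed 0 are {g5 stuck-at-0, g5 inverted output}.
Test 2 (P=1, Q=0): fault-free g1=1, g2=0, g3=0, g4=0, g5=0 → 0; observed 1. Eliminates g5 stuck-at-0.
Only g5 inverted output is consistent with every test.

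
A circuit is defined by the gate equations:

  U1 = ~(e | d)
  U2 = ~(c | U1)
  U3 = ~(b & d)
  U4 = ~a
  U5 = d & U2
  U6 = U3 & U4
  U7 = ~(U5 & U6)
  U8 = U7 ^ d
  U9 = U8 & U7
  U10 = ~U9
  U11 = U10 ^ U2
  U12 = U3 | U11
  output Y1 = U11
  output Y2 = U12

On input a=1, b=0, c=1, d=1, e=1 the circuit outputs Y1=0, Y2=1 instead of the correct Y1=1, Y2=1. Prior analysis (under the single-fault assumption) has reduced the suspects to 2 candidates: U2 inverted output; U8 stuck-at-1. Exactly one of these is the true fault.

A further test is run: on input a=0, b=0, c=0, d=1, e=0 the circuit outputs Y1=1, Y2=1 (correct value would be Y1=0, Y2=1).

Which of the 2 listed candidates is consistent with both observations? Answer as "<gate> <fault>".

U2 inverted output

Evaluate each candidate on input a=0, b=0, c=0, d=1, e=0:
  U2 inverted output: U1=0, U2=0 [inverted output], U3=1, U4=1, U5=0, U6=1, U7=1, U8=0, U9=0, U10=1, U11=1, U12=1 → Y1=1, Y2=1 — matches
  U8 stuck-at-1: U1=0, U2=1, U3=1, U4=1, U5=1, U6=1, U7=0, U8=1 [stuck-at-1], U9=0, U10=1, U11=0, U12=1 → Y1=0, Y2=1 — eliminated
Only U2 inverted output reproduces the observed Y1=1, Y2=1.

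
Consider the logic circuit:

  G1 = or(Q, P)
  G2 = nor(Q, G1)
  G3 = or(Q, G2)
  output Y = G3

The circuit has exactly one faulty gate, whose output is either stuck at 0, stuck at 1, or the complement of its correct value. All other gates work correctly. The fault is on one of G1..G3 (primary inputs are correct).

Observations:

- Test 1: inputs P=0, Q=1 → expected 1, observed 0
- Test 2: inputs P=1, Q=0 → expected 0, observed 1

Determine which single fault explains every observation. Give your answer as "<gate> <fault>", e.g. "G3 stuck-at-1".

Fault-free values for test 1 (P=0, Q=1): G1=1, G2=0, G3=1, giving Y=1. Observed 0.
Test 1: faults giving observed 0 are {G3 stuck-at-0, G3 inverted output}.
Test 2 (P=1, Q=0): fault-free G1=1, G2=0, G3=0 → 0; observed 1. Eliminates G3 stuck-at-0.
Only G3 inverted output is consistent with every test.

G3 inverted output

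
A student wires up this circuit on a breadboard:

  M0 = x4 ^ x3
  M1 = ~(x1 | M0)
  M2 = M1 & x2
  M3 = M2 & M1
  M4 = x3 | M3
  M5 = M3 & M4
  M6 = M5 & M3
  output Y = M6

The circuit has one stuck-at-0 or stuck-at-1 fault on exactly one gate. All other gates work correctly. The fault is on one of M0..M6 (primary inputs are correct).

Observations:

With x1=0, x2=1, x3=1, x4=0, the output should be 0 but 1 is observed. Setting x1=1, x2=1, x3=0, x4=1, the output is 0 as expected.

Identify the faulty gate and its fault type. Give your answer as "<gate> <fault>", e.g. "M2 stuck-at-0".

Fault-free values for test 1 (x1=0, x2=1, x3=1, x4=0): M0=1, M1=0, M2=0, M3=0, M4=1, M5=0, M6=0, giving Y=0. Observed 1.
Test 1: faults giving observed 1 are {M0 stuck-at-0, M1 stuck-at-1, M3 stuck-at-1, M6 stuck-at-1}.
Test 2 (x1=1, x2=1, x3=0, x4=1): fault-free M0=1, M1=0, M2=0, M3=0, M4=0, M5=0, M6=0 → 0; observed 0. Eliminates M1 stuck-at-1, M3 stuck-at-1, M6 stuck-at-1.
Only M0 stuck-at-0 is consistent with every test.

M0 stuck-at-0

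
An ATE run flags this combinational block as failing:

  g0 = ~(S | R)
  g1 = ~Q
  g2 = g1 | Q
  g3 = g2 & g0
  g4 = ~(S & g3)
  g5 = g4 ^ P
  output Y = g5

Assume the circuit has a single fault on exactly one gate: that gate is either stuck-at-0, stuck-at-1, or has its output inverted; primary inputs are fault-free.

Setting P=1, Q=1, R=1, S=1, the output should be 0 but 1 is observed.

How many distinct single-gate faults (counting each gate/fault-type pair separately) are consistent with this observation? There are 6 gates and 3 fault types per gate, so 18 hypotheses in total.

Fault-free: g0=0, g1=0, g2=1, g3=0, g4=1, g5=0 → 0. Observed 1.
  g0: stuck-at-1, inverted output ✓; others ✗
  g1: none of the 3 fault types match ✗
  g2: none of the 3 fault types match ✗
  g3: stuck-at-1, inverted output ✓; others ✗
  g4: stuck-at-0, inverted output ✓; others ✗
  g5: stuck-at-1, inverted output ✓; others ✗
Consistent faults: {g0 stuck-at-1, g0 inverted output, g3 stuck-at-1, g3 inverted output, g4 stuck-at-0, g4 inverted output, g5 stuck-at-1, g5 inverted output} — 8 in all.

8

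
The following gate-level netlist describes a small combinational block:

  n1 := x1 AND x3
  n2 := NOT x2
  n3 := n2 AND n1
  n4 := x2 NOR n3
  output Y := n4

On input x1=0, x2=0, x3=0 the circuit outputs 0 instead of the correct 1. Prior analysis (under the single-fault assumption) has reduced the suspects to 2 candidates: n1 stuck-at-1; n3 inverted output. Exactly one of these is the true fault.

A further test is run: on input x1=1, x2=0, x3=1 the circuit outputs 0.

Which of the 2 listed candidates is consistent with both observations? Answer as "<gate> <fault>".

Evaluate each candidate on input x1=1, x2=0, x3=1:
  n1 stuck-at-1: n1=1 [stuck-at-1], n2=1, n3=1, n4=0 → 0 — matches
  n3 inverted output: n1=1, n2=1, n3=0 [inverted output], n4=1 → 1 — eliminated
Only n1 stuck-at-1 reproduces the observed 0.

n1 stuck-at-1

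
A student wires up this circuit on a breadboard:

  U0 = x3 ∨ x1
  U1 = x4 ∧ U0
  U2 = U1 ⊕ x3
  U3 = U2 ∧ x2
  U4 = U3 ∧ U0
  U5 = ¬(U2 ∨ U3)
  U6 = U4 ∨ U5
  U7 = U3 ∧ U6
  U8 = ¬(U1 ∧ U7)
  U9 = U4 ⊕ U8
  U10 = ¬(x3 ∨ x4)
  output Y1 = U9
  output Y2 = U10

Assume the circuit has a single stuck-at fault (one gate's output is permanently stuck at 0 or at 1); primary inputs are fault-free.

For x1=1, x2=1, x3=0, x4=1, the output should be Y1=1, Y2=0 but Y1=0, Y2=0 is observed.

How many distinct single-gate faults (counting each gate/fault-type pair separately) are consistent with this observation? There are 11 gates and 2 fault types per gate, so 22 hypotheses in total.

Fault-free: U0=1, U1=1, U2=1, U3=1, U4=1, U5=0, U6=1, U7=1, U8=0, U9=1, U10=0 → Y1=1, Y2=0. Observed Y1=0, Y2=0.
  U0: none of the 2 fault types match ✗
  U1: none of the 2 fault types match ✗
  U2: none of the 2 fault types match ✗
  U3: none of the 2 fault types match ✗
  U4: none of the 2 fault types match ✗
  U5: none of the 2 fault types match ✗
  U6: stuck-at-0 ✓; others ✗
  U7: stuck-at-0 ✓; others ✗
  U8: stuck-at-1 ✓; others ✗
  U9: stuck-at-0 ✓; others ✗
  U10: none of the 2 fault types match ✗
Consistent faults: {U6 stuck-at-0, U7 stuck-at-0, U8 stuck-at-1, U9 stuck-at-0} — 4 in all.

4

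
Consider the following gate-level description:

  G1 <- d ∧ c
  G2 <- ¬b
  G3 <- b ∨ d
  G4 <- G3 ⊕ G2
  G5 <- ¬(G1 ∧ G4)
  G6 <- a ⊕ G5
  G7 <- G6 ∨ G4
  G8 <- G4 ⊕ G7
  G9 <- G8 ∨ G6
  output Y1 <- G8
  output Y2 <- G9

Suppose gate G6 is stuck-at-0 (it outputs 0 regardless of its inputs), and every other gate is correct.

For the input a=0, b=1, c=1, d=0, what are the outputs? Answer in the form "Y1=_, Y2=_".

Y1=0, Y2=0

Propagate with G6 forced: G1=0, G2=0, G3=1, G4=1, G5=1, G6=0 [stuck-at-0], G7=1, G8=0, G9=0.
So the outputs are Y1=0, Y2=0. (Without the fault they would be Y1=0, Y2=1.)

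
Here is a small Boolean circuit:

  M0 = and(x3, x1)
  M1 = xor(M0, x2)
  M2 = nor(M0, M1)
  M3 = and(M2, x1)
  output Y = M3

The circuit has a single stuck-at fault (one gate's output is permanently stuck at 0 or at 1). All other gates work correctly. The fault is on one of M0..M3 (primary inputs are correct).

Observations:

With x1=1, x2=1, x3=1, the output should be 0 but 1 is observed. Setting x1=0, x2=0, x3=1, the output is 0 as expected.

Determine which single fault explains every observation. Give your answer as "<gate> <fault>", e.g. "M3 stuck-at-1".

M2 stuck-at-1

Fault-free values for test 1 (x1=1, x2=1, x3=1): M0=1, M1=0, M2=0, M3=0, giving Y=0. Observed 1.
Test 1: faults giving observed 1 are {M2 stuck-at-1, M3 stuck-at-1}.
Test 2 (x1=0, x2=0, x3=1): fault-free M0=0, M1=0, M2=1, M3=0 → 0; observed 0. Eliminates M3 stuck-at-1.
Only M2 stuck-at-1 is consistent with every test.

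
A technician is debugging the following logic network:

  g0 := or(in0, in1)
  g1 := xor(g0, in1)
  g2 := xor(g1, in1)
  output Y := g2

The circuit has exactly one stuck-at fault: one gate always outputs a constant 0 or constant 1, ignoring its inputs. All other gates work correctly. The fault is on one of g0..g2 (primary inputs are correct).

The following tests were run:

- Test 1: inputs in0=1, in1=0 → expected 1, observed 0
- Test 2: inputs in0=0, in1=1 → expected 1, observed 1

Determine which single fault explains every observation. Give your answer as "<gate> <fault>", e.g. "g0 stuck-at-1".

Fault-free values for test 1 (in0=1, in1=0): g0=1, g1=1, g2=1, giving Y=1. Observed 0.
Test 1: faults giving observed 0 are {g0 stuck-at-0, g1 stuck-at-0, g2 stuck-at-0}.
Test 2 (in0=0, in1=1): fault-free g0=1, g1=0, g2=1 → 1; observed 1. Eliminates g0 stuck-at-0, g2 stuck-at-0.
Only g1 stuck-at-0 is consistent with every test.

g1 stuck-at-0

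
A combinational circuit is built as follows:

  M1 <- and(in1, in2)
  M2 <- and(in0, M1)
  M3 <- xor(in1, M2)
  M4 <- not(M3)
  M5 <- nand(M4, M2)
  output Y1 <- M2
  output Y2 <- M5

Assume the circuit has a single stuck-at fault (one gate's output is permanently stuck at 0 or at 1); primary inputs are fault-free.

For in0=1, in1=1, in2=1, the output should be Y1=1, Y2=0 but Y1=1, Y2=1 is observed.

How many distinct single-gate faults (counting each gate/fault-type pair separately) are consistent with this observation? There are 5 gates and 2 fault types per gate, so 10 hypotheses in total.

Fault-free: M1=1, M2=1, M3=0, M4=1, M5=0 → Y1=1, Y2=0. Observed Y1=1, Y2=1.
  M1 stuck-at-0: output Y1=0, Y2=1 ✗
  M1 stuck-at-1: output Y1=1, Y2=0 ✗
  M2 stuck-at-0: output Y1=0, Y2=1 ✗
  M2 stuck-at-1: output Y1=1, Y2=0 ✗
  M3 stuck-at-0: output Y1=1, Y2=0 ✗
  M3 stuck-at-1: output Y1=1, Y2=1 ✓
  M4 stuck-at-0: output Y1=1, Y2=1 ✓
  M4 stuck-at-1: output Y1=1, Y2=0 ✗
  M5 stuck-at-0: output Y1=1, Y2=0 ✗
  M5 stuck-at-1: output Y1=1, Y2=1 ✓
Consistent faults: {M3 stuck-at-1, M4 stuck-at-0, M5 stuck-at-1} — 3 in all.

3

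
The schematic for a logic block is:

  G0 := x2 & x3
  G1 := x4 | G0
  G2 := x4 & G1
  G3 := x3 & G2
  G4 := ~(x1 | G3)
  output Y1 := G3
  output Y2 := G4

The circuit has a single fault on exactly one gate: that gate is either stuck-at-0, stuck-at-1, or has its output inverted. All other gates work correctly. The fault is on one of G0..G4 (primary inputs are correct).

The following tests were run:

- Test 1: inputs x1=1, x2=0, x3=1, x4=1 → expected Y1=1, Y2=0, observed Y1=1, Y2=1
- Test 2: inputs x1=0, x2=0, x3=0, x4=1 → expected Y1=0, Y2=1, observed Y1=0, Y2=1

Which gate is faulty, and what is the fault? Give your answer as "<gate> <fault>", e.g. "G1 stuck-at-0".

G4 stuck-at-1

Fault-free values for test 1 (x1=1, x2=0, x3=1, x4=1): G0=0, G1=1, G2=1, G3=1, G4=0, giving Y1=1, Y2=0. Observed Y1=1, Y2=1.
Test 1: faults giving observed Y1=1, Y2=1 are {G4 stuck-at-1, G4 inverted output}.
Test 2 (x1=0, x2=0, x3=0, x4=1): fault-free G0=0, G1=1, G2=1, G3=0, G4=1 → Y1=0, Y2=1; observed Y1=0, Y2=1. Eliminates G4 inverted output.
Only G4 stuck-at-1 is consistent with every test.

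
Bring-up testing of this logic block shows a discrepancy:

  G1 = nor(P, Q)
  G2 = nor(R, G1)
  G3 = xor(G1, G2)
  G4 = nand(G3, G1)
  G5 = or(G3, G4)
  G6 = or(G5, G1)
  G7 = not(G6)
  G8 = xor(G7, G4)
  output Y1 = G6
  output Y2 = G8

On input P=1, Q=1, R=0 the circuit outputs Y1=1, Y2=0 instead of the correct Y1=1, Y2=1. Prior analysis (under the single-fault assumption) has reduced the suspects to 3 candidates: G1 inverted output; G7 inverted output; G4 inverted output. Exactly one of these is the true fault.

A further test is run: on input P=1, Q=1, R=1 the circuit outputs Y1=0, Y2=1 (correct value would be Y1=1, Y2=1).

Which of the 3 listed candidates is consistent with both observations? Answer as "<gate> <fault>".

Evaluate each candidate on input P=1, Q=1, R=1:
  G1 inverted output: G1=1 [inverted output], G2=0, G3=1, G4=0, G5=1, G6=1, G7=0, G8=0 → Y1=1, Y2=0 — eliminated
  G7 inverted output: G1=0, G2=0, G3=0, G4=1, G5=1, G6=1, G7=1 [inverted output], G8=0 → Y1=1, Y2=0 — eliminated
  G4 inverted output: G1=0, G2=0, G3=0, G4=0 [inverted output], G5=0, G6=0, G7=1, G8=1 → Y1=0, Y2=1 — matches
Only G4 inverted output reproduces the observed Y1=0, Y2=1.

G4 inverted output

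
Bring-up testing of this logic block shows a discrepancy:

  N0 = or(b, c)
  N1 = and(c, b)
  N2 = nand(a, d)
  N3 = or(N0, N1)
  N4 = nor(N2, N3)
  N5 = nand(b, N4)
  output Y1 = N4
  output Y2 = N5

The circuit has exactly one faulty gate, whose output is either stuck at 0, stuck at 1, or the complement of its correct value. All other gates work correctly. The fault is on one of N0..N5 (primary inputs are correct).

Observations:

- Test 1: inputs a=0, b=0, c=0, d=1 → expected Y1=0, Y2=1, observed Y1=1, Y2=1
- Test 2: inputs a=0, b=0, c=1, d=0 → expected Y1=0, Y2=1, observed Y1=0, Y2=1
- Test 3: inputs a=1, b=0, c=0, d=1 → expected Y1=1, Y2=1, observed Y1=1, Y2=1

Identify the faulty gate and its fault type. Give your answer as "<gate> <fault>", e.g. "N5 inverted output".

N2 stuck-at-0

Fault-free values for test 1 (a=0, b=0, c=0, d=1): N0=0, N1=0, N2=1, N3=0, N4=0, N5=1, giving Y1=0, Y2=1. Observed Y1=1, Y2=1.
Test 1: faults giving observed Y1=1, Y2=1 are {N2 stuck-at-0, N2 inverted output, N4 stuck-at-1, N4 inverted output}.
Test 2 (a=0, b=0, c=1, d=0): fault-free N0=1, N1=0, N2=1, N3=1, N4=0, N5=1 → Y1=0, Y2=1; observed Y1=0, Y2=1. Eliminates N4 stuck-at-1, N4 inverted output.
Test 3 (a=1, b=0, c=0, d=1): fault-free N0=0, N1=0, N2=0, N3=0, N4=1, N5=1 → Y1=1, Y2=1; observed Y1=1, Y2=1. Eliminates N2 inverted output.
Only N2 stuck-at-0 is consistent with every test.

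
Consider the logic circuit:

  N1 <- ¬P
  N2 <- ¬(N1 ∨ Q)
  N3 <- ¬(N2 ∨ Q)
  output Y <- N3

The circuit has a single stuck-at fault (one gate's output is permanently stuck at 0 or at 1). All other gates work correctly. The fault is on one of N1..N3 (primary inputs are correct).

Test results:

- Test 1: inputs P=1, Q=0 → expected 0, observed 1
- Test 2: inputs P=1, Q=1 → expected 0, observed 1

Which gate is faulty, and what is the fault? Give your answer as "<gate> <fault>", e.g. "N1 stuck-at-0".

Fault-free values for test 1 (P=1, Q=0): N1=0, N2=1, N3=0, giving Y=0. Observed 1.
Test 1: faults giving observed 1 are {N1 stuck-at-1, N2 stuck-at-0, N3 stuck-at-1}.
Test 2 (P=1, Q=1): fault-free N1=0, N2=0, N3=0 → 0; observed 1. Eliminates N1 stuck-at-1, N2 stuck-at-0.
Only N3 stuck-at-1 is consistent with every test.

N3 stuck-at-1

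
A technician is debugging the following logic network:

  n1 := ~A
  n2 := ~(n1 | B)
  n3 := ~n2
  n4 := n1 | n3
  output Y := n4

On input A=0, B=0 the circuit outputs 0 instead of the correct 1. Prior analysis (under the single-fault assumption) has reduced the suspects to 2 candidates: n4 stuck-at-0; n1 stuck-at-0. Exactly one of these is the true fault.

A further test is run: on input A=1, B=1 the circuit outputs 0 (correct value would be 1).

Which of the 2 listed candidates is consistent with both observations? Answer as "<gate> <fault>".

Evaluate each candidate on input A=1, B=1:
  n4 stuck-at-0: n1=0, n2=0, n3=1, n4=0 [stuck-at-0] → 0 — matches
  n1 stuck-at-0: n1=0 [stuck-at-0], n2=0, n3=1, n4=1 → 1 — eliminated
Only n4 stuck-at-0 reproduces the observed 0.

n4 stuck-at-0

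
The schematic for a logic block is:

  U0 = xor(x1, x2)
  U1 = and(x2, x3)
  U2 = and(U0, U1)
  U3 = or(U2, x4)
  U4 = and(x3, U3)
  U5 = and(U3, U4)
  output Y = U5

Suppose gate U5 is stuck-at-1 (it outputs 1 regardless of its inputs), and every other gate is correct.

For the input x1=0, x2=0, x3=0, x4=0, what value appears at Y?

1

Propagate with U5 forced: U0=0, U1=0, U2=0, U3=0, U4=0, U5=1 [stuck-at-1].
So Y = 1. (Without the fault it would be 0.)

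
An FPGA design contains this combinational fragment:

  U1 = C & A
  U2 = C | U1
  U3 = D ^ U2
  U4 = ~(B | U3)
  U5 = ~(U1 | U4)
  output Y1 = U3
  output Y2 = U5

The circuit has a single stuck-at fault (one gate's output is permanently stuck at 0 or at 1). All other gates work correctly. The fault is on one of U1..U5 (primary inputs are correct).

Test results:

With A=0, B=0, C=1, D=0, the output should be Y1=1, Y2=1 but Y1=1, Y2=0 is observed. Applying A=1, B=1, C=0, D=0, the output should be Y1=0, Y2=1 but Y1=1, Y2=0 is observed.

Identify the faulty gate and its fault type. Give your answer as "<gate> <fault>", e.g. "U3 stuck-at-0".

Fault-free values for test 1 (A=0, B=0, C=1, D=0): U1=0, U2=1, U3=1, U4=0, U5=1, giving Y1=1, Y2=1. Observed Y1=1, Y2=0.
Test 1: faults giving observed Y1=1, Y2=0 are {U1 stuck-at-1, U4 stuck-at-1, U5 stuck-at-0}.
Test 2 (A=1, B=1, C=0, D=0): fault-free U1=0, U2=0, U3=0, U4=0, U5=1 → Y1=0, Y2=1; observed Y1=1, Y2=0. Eliminates U4 stuck-at-1, U5 stuck-at-0.
Only U1 stuck-at-1 is consistent with every test.

U1 stuck-at-1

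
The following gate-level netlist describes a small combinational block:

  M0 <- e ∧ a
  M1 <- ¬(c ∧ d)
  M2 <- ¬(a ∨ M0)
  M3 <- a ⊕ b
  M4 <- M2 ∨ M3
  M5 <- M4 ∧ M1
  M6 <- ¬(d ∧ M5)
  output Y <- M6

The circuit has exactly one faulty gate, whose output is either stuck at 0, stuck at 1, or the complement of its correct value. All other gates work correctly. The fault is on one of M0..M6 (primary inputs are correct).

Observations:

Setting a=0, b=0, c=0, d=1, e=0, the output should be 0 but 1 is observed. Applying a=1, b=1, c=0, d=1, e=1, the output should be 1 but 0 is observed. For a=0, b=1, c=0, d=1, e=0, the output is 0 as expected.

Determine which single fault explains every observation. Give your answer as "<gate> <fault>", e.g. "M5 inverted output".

Fault-free values for test 1 (a=0, b=0, c=0, d=1, e=0): M0=0, M1=1, M2=1, M3=0, M4=1, M5=1, M6=0, giving Y=0. Observed 1.
Test 1: faults giving observed 1 are {M0 stuck-at-1, M0 inverted output, M1 stuck-at-0, M1 inverted output, M2 stuck-at-0, M2 inverted output, M4 stuck-at-0, M4 inverted output, M5 stuck-at-0, M5 inverted output, M6 stuck-at-1, M6 inverted output}.
Test 2 (a=1, b=1, c=0, d=1, e=1): fault-free M0=1, M1=1, M2=0, M3=0, M4=0, M5=0, M6=1 → 1; observed 0. Eliminates M0 stuck-at-1, M0 inverted output, M1 stuck-at-0, M1 inverted output, M2 stuck-at-0, M4 stuck-at-0, M5 stuck-at-0, M6 stuck-at-1.
Test 3 (a=0, b=1, c=0, d=1, e=0): fault-free M0=0, M1=1, M2=1, M3=1, M4=1, M5=1, M6=0 → 0; observed 0. Eliminates M4 inverted output, M5 inverted output, M6 inverted output.
Only M2 inverted output is consistent with every test.

M2 inverted output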